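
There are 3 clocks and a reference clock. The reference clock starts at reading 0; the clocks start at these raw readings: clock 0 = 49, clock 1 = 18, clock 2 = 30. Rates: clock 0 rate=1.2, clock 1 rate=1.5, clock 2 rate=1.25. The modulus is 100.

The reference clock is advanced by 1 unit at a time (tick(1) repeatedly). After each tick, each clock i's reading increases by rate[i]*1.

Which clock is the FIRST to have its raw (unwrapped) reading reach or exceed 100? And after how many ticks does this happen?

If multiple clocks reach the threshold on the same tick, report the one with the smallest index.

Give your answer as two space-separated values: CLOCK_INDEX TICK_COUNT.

Answer: 0 43

Derivation:
clock 0: start=49, rate=1.2, needs 100-49 = 51; ticks = ceil(51/1.2) = ceil(42.5000) = 43; reading at tick 43 = 49 + 1.2*43 = 100.6000
clock 1: start=18, rate=1.5, needs 100-18 = 82; ticks = ceil(82/1.5) = ceil(54.6667) = 55; reading at tick 55 = 18 + 1.5*55 = 100.5000
clock 2: start=30, rate=1.25, needs 100-30 = 70; ticks = ceil(70/1.25) = ceil(56.0000) = 56; reading at tick 56 = 30 + 1.25*56 = 100.0000
Minimum tick count = 43; winners = [0]; smallest index = 0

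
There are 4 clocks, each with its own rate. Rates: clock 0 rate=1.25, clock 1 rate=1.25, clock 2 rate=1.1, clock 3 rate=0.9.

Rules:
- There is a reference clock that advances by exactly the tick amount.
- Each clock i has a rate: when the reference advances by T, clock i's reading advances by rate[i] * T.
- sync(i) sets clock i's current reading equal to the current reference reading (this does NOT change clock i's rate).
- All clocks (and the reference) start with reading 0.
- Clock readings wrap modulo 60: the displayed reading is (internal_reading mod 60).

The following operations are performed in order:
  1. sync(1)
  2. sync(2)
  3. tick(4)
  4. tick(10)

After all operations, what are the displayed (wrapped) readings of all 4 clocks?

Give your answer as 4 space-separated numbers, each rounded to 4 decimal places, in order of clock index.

After op 1 sync(1): ref=0.0000 raw=[0.0000 0.0000 0.0000 0.0000]
After op 2 sync(2): ref=0.0000 raw=[0.0000 0.0000 0.0000 0.0000]
After op 3 tick(4): ref=4.0000 raw=[5.0000 5.0000 4.4000 3.6000]
After op 4 tick(10): ref=14.0000 raw=[17.5000 17.5000 15.4000 12.6000]
Wrap final raw readings (mod 60): 17.5000 mod 60 = 17.5000; 17.5000 mod 60 = 17.5000; 15.4000 mod 60 = 15.4000; 12.6000 mod 60 = 12.6000

Answer: 17.5000 17.5000 15.4000 12.6000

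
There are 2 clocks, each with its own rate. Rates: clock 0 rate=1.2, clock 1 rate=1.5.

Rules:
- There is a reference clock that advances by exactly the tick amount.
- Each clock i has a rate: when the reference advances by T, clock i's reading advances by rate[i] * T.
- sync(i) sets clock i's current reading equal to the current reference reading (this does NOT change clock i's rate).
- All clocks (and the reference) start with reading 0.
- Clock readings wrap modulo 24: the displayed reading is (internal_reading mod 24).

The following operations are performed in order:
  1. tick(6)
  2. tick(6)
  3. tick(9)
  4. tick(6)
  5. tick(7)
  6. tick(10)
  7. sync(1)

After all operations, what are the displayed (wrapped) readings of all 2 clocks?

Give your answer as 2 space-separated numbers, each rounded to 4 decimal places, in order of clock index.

After op 1 tick(6): ref=6.0000 raw=[7.2000 9.0000]
After op 2 tick(6): ref=12.0000 raw=[14.4000 18.0000]
After op 3 tick(9): ref=21.0000 raw=[25.2000 31.5000]
After op 4 tick(6): ref=27.0000 raw=[32.4000 40.5000]
After op 5 tick(7): ref=34.0000 raw=[40.8000 51.0000]
After op 6 tick(10): ref=44.0000 raw=[52.8000 66.0000]
After op 7 sync(1): ref=44.0000 raw=[52.8000 44.0000]
Wrap final raw readings (mod 24): 52.8000 mod 24 = 4.8000; 44.0000 mod 24 = 20.0000

Answer: 4.8000 20.0000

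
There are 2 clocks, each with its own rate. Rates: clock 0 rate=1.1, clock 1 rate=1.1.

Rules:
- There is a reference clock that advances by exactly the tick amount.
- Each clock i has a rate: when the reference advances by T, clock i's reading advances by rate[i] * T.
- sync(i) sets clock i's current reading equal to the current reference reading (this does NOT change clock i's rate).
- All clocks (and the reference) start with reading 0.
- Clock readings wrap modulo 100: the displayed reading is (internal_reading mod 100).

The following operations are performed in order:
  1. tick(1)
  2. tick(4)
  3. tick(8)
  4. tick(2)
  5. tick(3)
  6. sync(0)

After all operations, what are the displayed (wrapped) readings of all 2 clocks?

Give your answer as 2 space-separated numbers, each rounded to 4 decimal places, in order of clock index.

After op 1 tick(1): ref=1.0000 raw=[1.1000 1.1000]
After op 2 tick(4): ref=5.0000 raw=[5.5000 5.5000]
After op 3 tick(8): ref=13.0000 raw=[14.3000 14.3000]
After op 4 tick(2): ref=15.0000 raw=[16.5000 16.5000]
After op 5 tick(3): ref=18.0000 raw=[19.8000 19.8000]
After op 6 sync(0): ref=18.0000 raw=[18.0000 19.8000]
Wrap final raw readings (mod 100): 18.0000 mod 100 = 18.0000; 19.8000 mod 100 = 19.8000

Answer: 18.0000 19.8000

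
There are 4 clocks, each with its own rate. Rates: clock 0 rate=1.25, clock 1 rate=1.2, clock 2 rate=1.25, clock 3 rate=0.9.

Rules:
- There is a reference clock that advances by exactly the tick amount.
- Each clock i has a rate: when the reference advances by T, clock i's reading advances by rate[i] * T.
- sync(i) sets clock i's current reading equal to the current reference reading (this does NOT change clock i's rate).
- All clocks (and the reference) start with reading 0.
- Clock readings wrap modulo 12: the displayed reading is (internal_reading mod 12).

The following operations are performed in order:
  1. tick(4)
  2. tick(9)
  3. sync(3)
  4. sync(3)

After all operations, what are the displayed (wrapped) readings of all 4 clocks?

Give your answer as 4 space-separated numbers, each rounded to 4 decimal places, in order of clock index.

After op 1 tick(4): ref=4.0000 raw=[5.0000 4.8000 5.0000 3.6000]
After op 2 tick(9): ref=13.0000 raw=[16.2500 15.6000 16.2500 11.7000]
After op 3 sync(3): ref=13.0000 raw=[16.2500 15.6000 16.2500 13.0000]
After op 4 sync(3): ref=13.0000 raw=[16.2500 15.6000 16.2500 13.0000]
Wrap final raw readings (mod 12): 16.2500 mod 12 = 4.2500; 15.6000 mod 12 = 3.6000; 16.2500 mod 12 = 4.2500; 13.0000 mod 12 = 1.0000

Answer: 4.2500 3.6000 4.2500 1.0000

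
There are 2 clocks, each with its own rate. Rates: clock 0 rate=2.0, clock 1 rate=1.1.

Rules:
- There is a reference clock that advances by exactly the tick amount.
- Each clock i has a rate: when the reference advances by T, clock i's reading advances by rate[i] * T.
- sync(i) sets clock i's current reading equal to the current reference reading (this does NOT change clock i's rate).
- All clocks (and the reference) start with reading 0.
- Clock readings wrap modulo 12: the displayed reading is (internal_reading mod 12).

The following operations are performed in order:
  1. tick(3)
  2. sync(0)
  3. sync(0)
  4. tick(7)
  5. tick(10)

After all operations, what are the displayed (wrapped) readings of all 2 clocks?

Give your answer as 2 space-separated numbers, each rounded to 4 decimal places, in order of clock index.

After op 1 tick(3): ref=3.0000 raw=[6.0000 3.3000]
After op 2 sync(0): ref=3.0000 raw=[3.0000 3.3000]
After op 3 sync(0): ref=3.0000 raw=[3.0000 3.3000]
After op 4 tick(7): ref=10.0000 raw=[17.0000 11.0000]
After op 5 tick(10): ref=20.0000 raw=[37.0000 22.0000]
Wrap final raw readings (mod 12): 37.0000 mod 12 = 1.0000; 22.0000 mod 12 = 10.0000

Answer: 1.0000 10.0000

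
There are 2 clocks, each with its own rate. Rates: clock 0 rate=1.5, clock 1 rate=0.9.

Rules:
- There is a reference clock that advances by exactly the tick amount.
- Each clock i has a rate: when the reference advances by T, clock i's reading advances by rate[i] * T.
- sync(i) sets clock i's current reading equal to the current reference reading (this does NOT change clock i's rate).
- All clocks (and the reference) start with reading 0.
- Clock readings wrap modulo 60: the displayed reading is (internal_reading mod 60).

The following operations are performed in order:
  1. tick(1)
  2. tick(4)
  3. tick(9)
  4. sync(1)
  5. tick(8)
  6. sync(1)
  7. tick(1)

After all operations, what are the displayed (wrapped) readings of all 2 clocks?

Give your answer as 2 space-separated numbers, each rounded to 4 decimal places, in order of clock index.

After op 1 tick(1): ref=1.0000 raw=[1.5000 0.9000]
After op 2 tick(4): ref=5.0000 raw=[7.5000 4.5000]
After op 3 tick(9): ref=14.0000 raw=[21.0000 12.6000]
After op 4 sync(1): ref=14.0000 raw=[21.0000 14.0000]
After op 5 tick(8): ref=22.0000 raw=[33.0000 21.2000]
After op 6 sync(1): ref=22.0000 raw=[33.0000 22.0000]
After op 7 tick(1): ref=23.0000 raw=[34.5000 22.9000]
Wrap final raw readings (mod 60): 34.5000 mod 60 = 34.5000; 22.9000 mod 60 = 22.9000

Answer: 34.5000 22.9000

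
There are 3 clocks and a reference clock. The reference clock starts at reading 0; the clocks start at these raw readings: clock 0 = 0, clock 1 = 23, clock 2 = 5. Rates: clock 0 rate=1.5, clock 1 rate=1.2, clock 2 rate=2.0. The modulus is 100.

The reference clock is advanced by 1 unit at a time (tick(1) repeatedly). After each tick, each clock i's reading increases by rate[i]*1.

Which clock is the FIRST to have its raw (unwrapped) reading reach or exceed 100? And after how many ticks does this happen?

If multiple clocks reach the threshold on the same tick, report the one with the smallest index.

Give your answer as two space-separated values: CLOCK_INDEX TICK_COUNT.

clock 0: start=0, rate=1.5, needs 100-0 = 100; ticks = ceil(100/1.5) = ceil(66.6667) = 67; reading at tick 67 = 0 + 1.5*67 = 100.5000
clock 1: start=23, rate=1.2, needs 100-23 = 77; ticks = ceil(77/1.2) = ceil(64.1667) = 65; reading at tick 65 = 23 + 1.2*65 = 101.0000
clock 2: start=5, rate=2.0, needs 100-5 = 95; ticks = ceil(95/2.0) = ceil(47.5000) = 48; reading at tick 48 = 5 + 2.0*48 = 101.0000
Minimum tick count = 48; winners = [2]; smallest index = 2

Answer: 2 48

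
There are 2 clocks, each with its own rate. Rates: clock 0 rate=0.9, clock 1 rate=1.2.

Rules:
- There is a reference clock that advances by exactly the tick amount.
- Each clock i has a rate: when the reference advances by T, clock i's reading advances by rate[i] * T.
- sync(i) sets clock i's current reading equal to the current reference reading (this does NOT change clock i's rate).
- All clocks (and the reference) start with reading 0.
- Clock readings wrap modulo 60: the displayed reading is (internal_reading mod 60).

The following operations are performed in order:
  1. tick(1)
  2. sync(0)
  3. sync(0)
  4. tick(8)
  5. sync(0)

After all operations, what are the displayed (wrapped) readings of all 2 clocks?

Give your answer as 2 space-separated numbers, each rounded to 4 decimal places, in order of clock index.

Answer: 9.0000 10.8000

Derivation:
After op 1 tick(1): ref=1.0000 raw=[0.9000 1.2000]
After op 2 sync(0): ref=1.0000 raw=[1.0000 1.2000]
After op 3 sync(0): ref=1.0000 raw=[1.0000 1.2000]
After op 4 tick(8): ref=9.0000 raw=[8.2000 10.8000]
After op 5 sync(0): ref=9.0000 raw=[9.0000 10.8000]
Wrap final raw readings (mod 60): 9.0000 mod 60 = 9.0000; 10.8000 mod 60 = 10.8000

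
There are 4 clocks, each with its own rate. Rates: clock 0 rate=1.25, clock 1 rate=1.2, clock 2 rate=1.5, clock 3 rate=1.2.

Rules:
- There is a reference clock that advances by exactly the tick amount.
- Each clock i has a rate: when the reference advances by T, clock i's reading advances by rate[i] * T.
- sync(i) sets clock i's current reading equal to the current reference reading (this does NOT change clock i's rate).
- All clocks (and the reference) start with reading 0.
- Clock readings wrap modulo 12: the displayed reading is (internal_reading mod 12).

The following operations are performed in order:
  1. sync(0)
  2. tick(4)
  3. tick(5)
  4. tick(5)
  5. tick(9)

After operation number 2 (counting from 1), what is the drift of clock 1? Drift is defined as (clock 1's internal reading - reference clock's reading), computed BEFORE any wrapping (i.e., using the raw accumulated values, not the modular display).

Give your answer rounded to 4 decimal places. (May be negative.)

After op 1 sync(0): ref=0.0000 raw=[0.0000 0.0000 0.0000 0.0000]
After op 2 tick(4): ref=4.0000 raw=[5.0000 4.8000 6.0000 4.8000]
Drift of clock 1 after op 2: 4.8000 - 4.0000 = 0.8000

Answer: 0.8000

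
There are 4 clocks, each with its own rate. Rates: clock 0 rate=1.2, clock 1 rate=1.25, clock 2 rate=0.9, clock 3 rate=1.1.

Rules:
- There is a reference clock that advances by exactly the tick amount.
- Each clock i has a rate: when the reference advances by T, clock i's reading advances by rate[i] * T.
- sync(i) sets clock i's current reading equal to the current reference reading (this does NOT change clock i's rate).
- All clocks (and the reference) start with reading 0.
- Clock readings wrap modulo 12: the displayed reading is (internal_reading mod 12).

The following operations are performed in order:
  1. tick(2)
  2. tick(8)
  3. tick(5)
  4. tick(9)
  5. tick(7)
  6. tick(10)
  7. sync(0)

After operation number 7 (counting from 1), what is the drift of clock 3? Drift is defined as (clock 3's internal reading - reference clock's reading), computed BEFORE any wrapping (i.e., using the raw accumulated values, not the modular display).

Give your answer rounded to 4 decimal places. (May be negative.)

Answer: 4.1000

Derivation:
After op 1 tick(2): ref=2.0000 raw=[2.4000 2.5000 1.8000 2.2000]
After op 2 tick(8): ref=10.0000 raw=[12.0000 12.5000 9.0000 11.0000]
After op 3 tick(5): ref=15.0000 raw=[18.0000 18.7500 13.5000 16.5000]
After op 4 tick(9): ref=24.0000 raw=[28.8000 30.0000 21.6000 26.4000]
After op 5 tick(7): ref=31.0000 raw=[37.2000 38.7500 27.9000 34.1000]
After op 6 tick(10): ref=41.0000 raw=[49.2000 51.2500 36.9000 45.1000]
After op 7 sync(0): ref=41.0000 raw=[41.0000 51.2500 36.9000 45.1000]
Drift of clock 3 after op 7: 45.1000 - 41.0000 = 4.1000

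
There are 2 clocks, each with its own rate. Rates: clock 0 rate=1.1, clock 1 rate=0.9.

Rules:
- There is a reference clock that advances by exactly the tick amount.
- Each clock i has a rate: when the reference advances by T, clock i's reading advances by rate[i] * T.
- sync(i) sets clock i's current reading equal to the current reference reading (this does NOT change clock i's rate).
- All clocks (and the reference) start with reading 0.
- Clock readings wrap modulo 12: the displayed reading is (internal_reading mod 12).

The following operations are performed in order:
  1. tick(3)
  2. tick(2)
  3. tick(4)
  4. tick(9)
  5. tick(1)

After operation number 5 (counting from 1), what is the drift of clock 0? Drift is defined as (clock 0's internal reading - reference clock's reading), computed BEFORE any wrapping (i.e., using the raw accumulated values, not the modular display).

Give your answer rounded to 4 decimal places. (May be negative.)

After op 1 tick(3): ref=3.0000 raw=[3.3000 2.7000]
After op 2 tick(2): ref=5.0000 raw=[5.5000 4.5000]
After op 3 tick(4): ref=9.0000 raw=[9.9000 8.1000]
After op 4 tick(9): ref=18.0000 raw=[19.8000 16.2000]
After op 5 tick(1): ref=19.0000 raw=[20.9000 17.1000]
Drift of clock 0 after op 5: 20.9000 - 19.0000 = 1.9000

Answer: 1.9000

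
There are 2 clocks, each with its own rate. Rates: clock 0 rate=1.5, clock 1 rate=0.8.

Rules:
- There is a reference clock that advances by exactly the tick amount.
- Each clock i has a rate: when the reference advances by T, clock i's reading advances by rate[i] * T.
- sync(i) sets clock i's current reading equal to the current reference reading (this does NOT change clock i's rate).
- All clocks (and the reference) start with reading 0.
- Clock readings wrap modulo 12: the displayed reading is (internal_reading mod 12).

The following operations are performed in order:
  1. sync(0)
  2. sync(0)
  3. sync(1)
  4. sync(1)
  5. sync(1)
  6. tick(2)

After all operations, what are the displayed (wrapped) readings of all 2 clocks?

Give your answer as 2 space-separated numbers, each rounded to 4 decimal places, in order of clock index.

After op 1 sync(0): ref=0.0000 raw=[0.0000 0.0000]
After op 2 sync(0): ref=0.0000 raw=[0.0000 0.0000]
After op 3 sync(1): ref=0.0000 raw=[0.0000 0.0000]
After op 4 sync(1): ref=0.0000 raw=[0.0000 0.0000]
After op 5 sync(1): ref=0.0000 raw=[0.0000 0.0000]
After op 6 tick(2): ref=2.0000 raw=[3.0000 1.6000]
Wrap final raw readings (mod 12): 3.0000 mod 12 = 3.0000; 1.6000 mod 12 = 1.6000

Answer: 3.0000 1.6000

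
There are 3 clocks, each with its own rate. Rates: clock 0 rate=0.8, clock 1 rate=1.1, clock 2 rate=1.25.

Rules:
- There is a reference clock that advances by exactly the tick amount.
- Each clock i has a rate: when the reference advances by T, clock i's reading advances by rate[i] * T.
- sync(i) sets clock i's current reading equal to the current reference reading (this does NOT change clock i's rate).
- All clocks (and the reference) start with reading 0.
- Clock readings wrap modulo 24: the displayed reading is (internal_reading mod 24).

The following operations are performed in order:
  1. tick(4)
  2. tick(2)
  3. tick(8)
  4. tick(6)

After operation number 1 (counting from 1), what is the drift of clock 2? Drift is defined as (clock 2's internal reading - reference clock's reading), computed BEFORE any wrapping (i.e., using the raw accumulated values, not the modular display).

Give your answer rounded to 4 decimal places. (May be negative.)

Answer: 1.0000

Derivation:
After op 1 tick(4): ref=4.0000 raw=[3.2000 4.4000 5.0000]
Drift of clock 2 after op 1: 5.0000 - 4.0000 = 1.0000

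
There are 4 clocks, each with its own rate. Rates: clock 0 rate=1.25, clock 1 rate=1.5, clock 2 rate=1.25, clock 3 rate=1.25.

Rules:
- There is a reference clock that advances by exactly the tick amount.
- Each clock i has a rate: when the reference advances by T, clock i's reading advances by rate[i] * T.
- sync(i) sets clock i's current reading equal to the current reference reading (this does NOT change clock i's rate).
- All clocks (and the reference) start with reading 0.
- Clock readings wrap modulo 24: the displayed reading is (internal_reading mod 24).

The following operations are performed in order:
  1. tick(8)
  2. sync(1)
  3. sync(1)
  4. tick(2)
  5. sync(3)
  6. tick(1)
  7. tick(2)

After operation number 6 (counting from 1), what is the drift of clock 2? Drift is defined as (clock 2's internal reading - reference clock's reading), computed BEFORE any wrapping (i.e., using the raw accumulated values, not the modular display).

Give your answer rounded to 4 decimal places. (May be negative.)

Answer: 2.7500

Derivation:
After op 1 tick(8): ref=8.0000 raw=[10.0000 12.0000 10.0000 10.0000]
After op 2 sync(1): ref=8.0000 raw=[10.0000 8.0000 10.0000 10.0000]
After op 3 sync(1): ref=8.0000 raw=[10.0000 8.0000 10.0000 10.0000]
After op 4 tick(2): ref=10.0000 raw=[12.5000 11.0000 12.5000 12.5000]
After op 5 sync(3): ref=10.0000 raw=[12.5000 11.0000 12.5000 10.0000]
After op 6 tick(1): ref=11.0000 raw=[13.7500 12.5000 13.7500 11.2500]
Drift of clock 2 after op 6: 13.7500 - 11.0000 = 2.7500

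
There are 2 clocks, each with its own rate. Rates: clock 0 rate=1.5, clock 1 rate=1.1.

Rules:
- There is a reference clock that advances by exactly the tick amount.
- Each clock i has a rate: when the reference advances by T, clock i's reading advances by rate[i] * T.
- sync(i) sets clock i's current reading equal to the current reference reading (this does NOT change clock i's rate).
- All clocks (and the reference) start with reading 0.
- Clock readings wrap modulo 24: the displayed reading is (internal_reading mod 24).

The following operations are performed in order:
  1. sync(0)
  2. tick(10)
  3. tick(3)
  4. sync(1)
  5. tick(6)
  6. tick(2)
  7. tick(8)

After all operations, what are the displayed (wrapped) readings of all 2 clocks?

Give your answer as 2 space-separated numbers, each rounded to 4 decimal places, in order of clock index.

After op 1 sync(0): ref=0.0000 raw=[0.0000 0.0000]
After op 2 tick(10): ref=10.0000 raw=[15.0000 11.0000]
After op 3 tick(3): ref=13.0000 raw=[19.5000 14.3000]
After op 4 sync(1): ref=13.0000 raw=[19.5000 13.0000]
After op 5 tick(6): ref=19.0000 raw=[28.5000 19.6000]
After op 6 tick(2): ref=21.0000 raw=[31.5000 21.8000]
After op 7 tick(8): ref=29.0000 raw=[43.5000 30.6000]
Wrap final raw readings (mod 24): 43.5000 mod 24 = 19.5000; 30.6000 mod 24 = 6.6000

Answer: 19.5000 6.6000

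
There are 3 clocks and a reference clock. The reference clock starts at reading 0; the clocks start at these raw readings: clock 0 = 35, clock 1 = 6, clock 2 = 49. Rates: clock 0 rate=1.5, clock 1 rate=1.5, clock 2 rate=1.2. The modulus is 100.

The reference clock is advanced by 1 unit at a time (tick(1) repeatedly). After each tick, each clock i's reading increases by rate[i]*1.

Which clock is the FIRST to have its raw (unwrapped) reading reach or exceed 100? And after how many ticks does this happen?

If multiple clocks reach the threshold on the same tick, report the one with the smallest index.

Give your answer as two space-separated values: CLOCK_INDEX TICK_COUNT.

clock 0: start=35, rate=1.5, needs 100-35 = 65; ticks = ceil(65/1.5) = ceil(43.3333) = 44; reading at tick 44 = 35 + 1.5*44 = 101.0000
clock 1: start=6, rate=1.5, needs 100-6 = 94; ticks = ceil(94/1.5) = ceil(62.6667) = 63; reading at tick 63 = 6 + 1.5*63 = 100.5000
clock 2: start=49, rate=1.2, needs 100-49 = 51; ticks = ceil(51/1.2) = ceil(42.5000) = 43; reading at tick 43 = 49 + 1.2*43 = 100.6000
Minimum tick count = 43; winners = [2]; smallest index = 2

Answer: 2 43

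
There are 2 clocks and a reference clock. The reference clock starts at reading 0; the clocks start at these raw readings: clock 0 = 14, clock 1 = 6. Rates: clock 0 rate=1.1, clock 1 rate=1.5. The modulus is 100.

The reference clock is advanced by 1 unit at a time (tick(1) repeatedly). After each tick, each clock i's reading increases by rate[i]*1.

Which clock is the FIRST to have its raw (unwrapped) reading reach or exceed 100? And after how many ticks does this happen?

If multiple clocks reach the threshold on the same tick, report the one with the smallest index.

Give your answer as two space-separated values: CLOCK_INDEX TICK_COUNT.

Answer: 1 63

Derivation:
clock 0: start=14, rate=1.1, needs 100-14 = 86; ticks = ceil(86/1.1) = ceil(78.1818) = 79; reading at tick 79 = 14 + 1.1*79 = 100.9000
clock 1: start=6, rate=1.5, needs 100-6 = 94; ticks = ceil(94/1.5) = ceil(62.6667) = 63; reading at tick 63 = 6 + 1.5*63 = 100.5000
Minimum tick count = 63; winners = [1]; smallest index = 1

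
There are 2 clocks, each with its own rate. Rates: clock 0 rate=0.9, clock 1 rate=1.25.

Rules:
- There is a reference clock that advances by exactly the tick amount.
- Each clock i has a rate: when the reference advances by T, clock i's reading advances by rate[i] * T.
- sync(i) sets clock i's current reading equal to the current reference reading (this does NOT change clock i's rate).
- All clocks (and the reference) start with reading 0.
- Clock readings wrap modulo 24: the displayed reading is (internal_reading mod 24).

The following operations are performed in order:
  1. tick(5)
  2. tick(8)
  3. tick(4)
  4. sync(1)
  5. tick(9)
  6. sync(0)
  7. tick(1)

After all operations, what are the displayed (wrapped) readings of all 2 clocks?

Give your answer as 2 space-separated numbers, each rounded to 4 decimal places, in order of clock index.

After op 1 tick(5): ref=5.0000 raw=[4.5000 6.2500]
After op 2 tick(8): ref=13.0000 raw=[11.7000 16.2500]
After op 3 tick(4): ref=17.0000 raw=[15.3000 21.2500]
After op 4 sync(1): ref=17.0000 raw=[15.3000 17.0000]
After op 5 tick(9): ref=26.0000 raw=[23.4000 28.2500]
After op 6 sync(0): ref=26.0000 raw=[26.0000 28.2500]
After op 7 tick(1): ref=27.0000 raw=[26.9000 29.5000]
Wrap final raw readings (mod 24): 26.9000 mod 24 = 2.9000; 29.5000 mod 24 = 5.5000

Answer: 2.9000 5.5000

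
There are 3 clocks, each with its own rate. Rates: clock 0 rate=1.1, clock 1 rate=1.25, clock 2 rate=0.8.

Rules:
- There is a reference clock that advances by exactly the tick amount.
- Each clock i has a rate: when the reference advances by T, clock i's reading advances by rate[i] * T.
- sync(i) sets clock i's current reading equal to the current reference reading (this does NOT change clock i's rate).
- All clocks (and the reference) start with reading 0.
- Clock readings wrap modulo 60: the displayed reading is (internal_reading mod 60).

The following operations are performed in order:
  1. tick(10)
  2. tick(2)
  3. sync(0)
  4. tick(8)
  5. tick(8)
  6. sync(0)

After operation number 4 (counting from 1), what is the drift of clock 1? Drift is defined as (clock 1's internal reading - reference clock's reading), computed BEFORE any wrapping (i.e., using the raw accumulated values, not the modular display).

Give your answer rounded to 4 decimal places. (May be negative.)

Answer: 5.0000

Derivation:
After op 1 tick(10): ref=10.0000 raw=[11.0000 12.5000 8.0000]
After op 2 tick(2): ref=12.0000 raw=[13.2000 15.0000 9.6000]
After op 3 sync(0): ref=12.0000 raw=[12.0000 15.0000 9.6000]
After op 4 tick(8): ref=20.0000 raw=[20.8000 25.0000 16.0000]
Drift of clock 1 after op 4: 25.0000 - 20.0000 = 5.0000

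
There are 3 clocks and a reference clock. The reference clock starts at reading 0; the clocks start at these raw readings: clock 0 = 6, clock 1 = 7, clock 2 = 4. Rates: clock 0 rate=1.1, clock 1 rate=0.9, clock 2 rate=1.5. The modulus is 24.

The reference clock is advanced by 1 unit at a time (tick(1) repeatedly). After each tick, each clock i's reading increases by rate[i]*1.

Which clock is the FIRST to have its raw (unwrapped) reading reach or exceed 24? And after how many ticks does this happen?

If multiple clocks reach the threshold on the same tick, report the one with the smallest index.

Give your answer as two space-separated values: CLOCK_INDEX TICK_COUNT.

clock 0: start=6, rate=1.1, needs 24-6 = 18; ticks = ceil(18/1.1) = ceil(16.3636) = 17; reading at tick 17 = 6 + 1.1*17 = 24.7000
clock 1: start=7, rate=0.9, needs 24-7 = 17; ticks = ceil(17/0.9) = ceil(18.8889) = 19; reading at tick 19 = 7 + 0.9*19 = 24.1000
clock 2: start=4, rate=1.5, needs 24-4 = 20; ticks = ceil(20/1.5) = ceil(13.3333) = 14; reading at tick 14 = 4 + 1.5*14 = 25.0000
Minimum tick count = 14; winners = [2]; smallest index = 2

Answer: 2 14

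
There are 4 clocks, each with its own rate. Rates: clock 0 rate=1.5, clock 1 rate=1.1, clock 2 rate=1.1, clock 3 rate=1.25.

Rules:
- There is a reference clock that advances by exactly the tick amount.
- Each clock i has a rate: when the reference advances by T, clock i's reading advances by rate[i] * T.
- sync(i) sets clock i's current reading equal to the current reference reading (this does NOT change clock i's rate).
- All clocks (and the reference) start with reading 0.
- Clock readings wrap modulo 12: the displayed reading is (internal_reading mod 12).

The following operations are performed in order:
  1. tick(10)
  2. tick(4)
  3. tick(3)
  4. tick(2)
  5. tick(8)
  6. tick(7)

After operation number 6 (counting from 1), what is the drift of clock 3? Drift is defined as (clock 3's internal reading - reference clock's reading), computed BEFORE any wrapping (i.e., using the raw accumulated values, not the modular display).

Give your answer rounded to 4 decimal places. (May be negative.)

After op 1 tick(10): ref=10.0000 raw=[15.0000 11.0000 11.0000 12.5000]
After op 2 tick(4): ref=14.0000 raw=[21.0000 15.4000 15.4000 17.5000]
After op 3 tick(3): ref=17.0000 raw=[25.5000 18.7000 18.7000 21.2500]
After op 4 tick(2): ref=19.0000 raw=[28.5000 20.9000 20.9000 23.7500]
After op 5 tick(8): ref=27.0000 raw=[40.5000 29.7000 29.7000 33.7500]
After op 6 tick(7): ref=34.0000 raw=[51.0000 37.4000 37.4000 42.5000]
Drift of clock 3 after op 6: 42.5000 - 34.0000 = 8.5000

Answer: 8.5000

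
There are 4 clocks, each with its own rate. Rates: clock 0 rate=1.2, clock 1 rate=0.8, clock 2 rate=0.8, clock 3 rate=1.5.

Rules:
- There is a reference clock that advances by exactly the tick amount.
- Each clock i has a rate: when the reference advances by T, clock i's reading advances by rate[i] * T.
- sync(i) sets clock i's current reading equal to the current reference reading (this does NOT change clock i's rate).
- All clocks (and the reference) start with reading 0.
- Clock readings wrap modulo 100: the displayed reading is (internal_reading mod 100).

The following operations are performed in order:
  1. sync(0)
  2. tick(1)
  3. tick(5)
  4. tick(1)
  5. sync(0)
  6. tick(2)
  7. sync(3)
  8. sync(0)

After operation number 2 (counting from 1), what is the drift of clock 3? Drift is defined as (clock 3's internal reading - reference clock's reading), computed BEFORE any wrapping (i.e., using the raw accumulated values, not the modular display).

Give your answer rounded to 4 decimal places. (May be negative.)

After op 1 sync(0): ref=0.0000 raw=[0.0000 0.0000 0.0000 0.0000]
After op 2 tick(1): ref=1.0000 raw=[1.2000 0.8000 0.8000 1.5000]
Drift of clock 3 after op 2: 1.5000 - 1.0000 = 0.5000

Answer: 0.5000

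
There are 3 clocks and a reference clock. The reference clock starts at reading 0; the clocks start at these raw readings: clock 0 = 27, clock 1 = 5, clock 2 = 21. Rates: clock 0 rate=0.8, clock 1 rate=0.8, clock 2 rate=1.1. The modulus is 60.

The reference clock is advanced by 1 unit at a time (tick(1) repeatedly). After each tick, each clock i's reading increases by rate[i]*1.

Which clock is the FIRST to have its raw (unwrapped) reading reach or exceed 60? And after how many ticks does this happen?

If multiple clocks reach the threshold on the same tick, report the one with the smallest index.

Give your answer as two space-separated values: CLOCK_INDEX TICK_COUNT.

Answer: 2 36

Derivation:
clock 0: start=27, rate=0.8, needs 60-27 = 33; ticks = ceil(33/0.8) = ceil(41.2500) = 42; reading at tick 42 = 27 + 0.8*42 = 60.6000
clock 1: start=5, rate=0.8, needs 60-5 = 55; ticks = ceil(55/0.8) = ceil(68.7500) = 69; reading at tick 69 = 5 + 0.8*69 = 60.2000
clock 2: start=21, rate=1.1, needs 60-21 = 39; ticks = ceil(39/1.1) = ceil(35.4545) = 36; reading at tick 36 = 21 + 1.1*36 = 60.6000
Minimum tick count = 36; winners = [2]; smallest index = 2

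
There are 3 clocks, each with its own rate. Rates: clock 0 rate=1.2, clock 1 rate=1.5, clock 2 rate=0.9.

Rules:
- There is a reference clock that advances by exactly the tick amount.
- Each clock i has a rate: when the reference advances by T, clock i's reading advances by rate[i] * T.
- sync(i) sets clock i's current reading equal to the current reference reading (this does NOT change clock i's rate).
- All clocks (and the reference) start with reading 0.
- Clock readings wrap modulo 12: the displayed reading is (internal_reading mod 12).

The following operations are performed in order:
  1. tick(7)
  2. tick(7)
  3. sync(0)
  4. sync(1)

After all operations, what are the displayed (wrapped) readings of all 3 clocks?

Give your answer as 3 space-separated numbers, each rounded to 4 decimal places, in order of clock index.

Answer: 2.0000 2.0000 0.6000

Derivation:
After op 1 tick(7): ref=7.0000 raw=[8.4000 10.5000 6.3000]
After op 2 tick(7): ref=14.0000 raw=[16.8000 21.0000 12.6000]
After op 3 sync(0): ref=14.0000 raw=[14.0000 21.0000 12.6000]
After op 4 sync(1): ref=14.0000 raw=[14.0000 14.0000 12.6000]
Wrap final raw readings (mod 12): 14.0000 mod 12 = 2.0000; 14.0000 mod 12 = 2.0000; 12.6000 mod 12 = 0.6000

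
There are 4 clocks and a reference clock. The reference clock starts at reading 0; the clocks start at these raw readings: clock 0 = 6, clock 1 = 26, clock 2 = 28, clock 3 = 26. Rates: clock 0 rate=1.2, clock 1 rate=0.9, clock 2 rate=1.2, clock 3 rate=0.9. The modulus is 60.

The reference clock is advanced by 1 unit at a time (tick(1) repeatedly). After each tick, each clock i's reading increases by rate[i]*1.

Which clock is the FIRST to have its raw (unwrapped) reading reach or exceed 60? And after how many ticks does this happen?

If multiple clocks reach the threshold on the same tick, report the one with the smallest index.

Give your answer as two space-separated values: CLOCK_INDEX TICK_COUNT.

Answer: 2 27

Derivation:
clock 0: start=6, rate=1.2, needs 60-6 = 54; ticks = ceil(54/1.2) = ceil(45.0000) = 45; reading at tick 45 = 6 + 1.2*45 = 60.0000
clock 1: start=26, rate=0.9, needs 60-26 = 34; ticks = ceil(34/0.9) = ceil(37.7778) = 38; reading at tick 38 = 26 + 0.9*38 = 60.2000
clock 2: start=28, rate=1.2, needs 60-28 = 32; ticks = ceil(32/1.2) = ceil(26.6667) = 27; reading at tick 27 = 28 + 1.2*27 = 60.4000
clock 3: start=26, rate=0.9, needs 60-26 = 34; ticks = ceil(34/0.9) = ceil(37.7778) = 38; reading at tick 38 = 26 + 0.9*38 = 60.2000
Minimum tick count = 27; winners = [2]; smallest index = 2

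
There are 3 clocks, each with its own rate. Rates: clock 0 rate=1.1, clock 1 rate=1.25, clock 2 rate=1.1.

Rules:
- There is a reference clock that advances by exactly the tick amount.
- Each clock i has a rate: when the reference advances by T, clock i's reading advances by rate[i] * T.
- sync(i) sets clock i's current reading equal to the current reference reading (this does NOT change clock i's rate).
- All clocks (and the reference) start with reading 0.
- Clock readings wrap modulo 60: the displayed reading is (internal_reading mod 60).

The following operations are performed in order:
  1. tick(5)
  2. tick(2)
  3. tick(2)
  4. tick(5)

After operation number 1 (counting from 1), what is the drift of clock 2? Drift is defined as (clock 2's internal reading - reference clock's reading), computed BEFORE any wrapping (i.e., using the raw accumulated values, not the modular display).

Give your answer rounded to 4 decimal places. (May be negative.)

Answer: 0.5000

Derivation:
After op 1 tick(5): ref=5.0000 raw=[5.5000 6.2500 5.5000]
Drift of clock 2 after op 1: 5.5000 - 5.0000 = 0.5000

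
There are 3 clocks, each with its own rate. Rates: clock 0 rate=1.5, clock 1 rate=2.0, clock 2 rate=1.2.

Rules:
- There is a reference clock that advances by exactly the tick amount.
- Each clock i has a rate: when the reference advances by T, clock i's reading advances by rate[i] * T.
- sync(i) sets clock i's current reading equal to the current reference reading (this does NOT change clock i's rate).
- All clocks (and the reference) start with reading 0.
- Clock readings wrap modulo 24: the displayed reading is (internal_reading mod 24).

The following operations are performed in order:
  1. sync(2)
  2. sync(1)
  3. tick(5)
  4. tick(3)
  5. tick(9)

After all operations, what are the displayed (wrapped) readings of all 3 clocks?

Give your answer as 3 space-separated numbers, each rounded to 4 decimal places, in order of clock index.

After op 1 sync(2): ref=0.0000 raw=[0.0000 0.0000 0.0000]
After op 2 sync(1): ref=0.0000 raw=[0.0000 0.0000 0.0000]
After op 3 tick(5): ref=5.0000 raw=[7.5000 10.0000 6.0000]
After op 4 tick(3): ref=8.0000 raw=[12.0000 16.0000 9.6000]
After op 5 tick(9): ref=17.0000 raw=[25.5000 34.0000 20.4000]
Wrap final raw readings (mod 24): 25.5000 mod 24 = 1.5000; 34.0000 mod 24 = 10.0000; 20.4000 mod 24 = 20.4000

Answer: 1.5000 10.0000 20.4000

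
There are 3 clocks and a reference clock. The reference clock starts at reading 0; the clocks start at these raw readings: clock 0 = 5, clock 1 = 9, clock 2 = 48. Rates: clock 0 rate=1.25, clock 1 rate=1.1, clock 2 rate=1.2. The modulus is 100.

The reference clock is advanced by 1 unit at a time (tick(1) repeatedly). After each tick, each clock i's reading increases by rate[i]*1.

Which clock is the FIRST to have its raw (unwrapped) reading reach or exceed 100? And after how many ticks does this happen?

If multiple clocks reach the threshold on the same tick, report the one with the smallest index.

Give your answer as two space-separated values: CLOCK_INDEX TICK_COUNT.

Answer: 2 44

Derivation:
clock 0: start=5, rate=1.25, needs 100-5 = 95; ticks = ceil(95/1.25) = ceil(76.0000) = 76; reading at tick 76 = 5 + 1.25*76 = 100.0000
clock 1: start=9, rate=1.1, needs 100-9 = 91; ticks = ceil(91/1.1) = ceil(82.7273) = 83; reading at tick 83 = 9 + 1.1*83 = 100.3000
clock 2: start=48, rate=1.2, needs 100-48 = 52; ticks = ceil(52/1.2) = ceil(43.3333) = 44; reading at tick 44 = 48 + 1.2*44 = 100.8000
Minimum tick count = 44; winners = [2]; smallest index = 2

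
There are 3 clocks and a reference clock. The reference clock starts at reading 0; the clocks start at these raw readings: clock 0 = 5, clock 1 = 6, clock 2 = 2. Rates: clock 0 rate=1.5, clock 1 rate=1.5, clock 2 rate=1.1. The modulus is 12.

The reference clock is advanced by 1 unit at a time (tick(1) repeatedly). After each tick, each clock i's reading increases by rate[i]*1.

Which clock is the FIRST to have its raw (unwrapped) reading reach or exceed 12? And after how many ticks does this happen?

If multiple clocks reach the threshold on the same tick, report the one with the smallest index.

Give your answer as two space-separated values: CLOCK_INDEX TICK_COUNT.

Answer: 1 4

Derivation:
clock 0: start=5, rate=1.5, needs 12-5 = 7; ticks = ceil(7/1.5) = ceil(4.6667) = 5; reading at tick 5 = 5 + 1.5*5 = 12.5000
clock 1: start=6, rate=1.5, needs 12-6 = 6; ticks = ceil(6/1.5) = ceil(4.0000) = 4; reading at tick 4 = 6 + 1.5*4 = 12.0000
clock 2: start=2, rate=1.1, needs 12-2 = 10; ticks = ceil(10/1.1) = ceil(9.0909) = 10; reading at tick 10 = 2 + 1.1*10 = 13.0000
Minimum tick count = 4; winners = [1]; smallest index = 1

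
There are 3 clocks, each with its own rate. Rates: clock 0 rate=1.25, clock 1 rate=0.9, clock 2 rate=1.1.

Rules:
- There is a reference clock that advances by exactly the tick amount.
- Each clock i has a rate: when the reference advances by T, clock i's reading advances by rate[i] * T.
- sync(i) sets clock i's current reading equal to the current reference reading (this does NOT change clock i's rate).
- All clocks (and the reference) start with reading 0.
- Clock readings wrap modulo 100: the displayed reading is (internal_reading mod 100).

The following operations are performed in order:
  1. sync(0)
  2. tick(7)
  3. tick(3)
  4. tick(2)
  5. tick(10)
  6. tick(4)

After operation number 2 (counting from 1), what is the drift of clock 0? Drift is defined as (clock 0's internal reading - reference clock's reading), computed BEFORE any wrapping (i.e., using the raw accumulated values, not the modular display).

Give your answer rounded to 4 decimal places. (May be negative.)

Answer: 1.7500

Derivation:
After op 1 sync(0): ref=0.0000 raw=[0.0000 0.0000 0.0000]
After op 2 tick(7): ref=7.0000 raw=[8.7500 6.3000 7.7000]
Drift of clock 0 after op 2: 8.7500 - 7.0000 = 1.7500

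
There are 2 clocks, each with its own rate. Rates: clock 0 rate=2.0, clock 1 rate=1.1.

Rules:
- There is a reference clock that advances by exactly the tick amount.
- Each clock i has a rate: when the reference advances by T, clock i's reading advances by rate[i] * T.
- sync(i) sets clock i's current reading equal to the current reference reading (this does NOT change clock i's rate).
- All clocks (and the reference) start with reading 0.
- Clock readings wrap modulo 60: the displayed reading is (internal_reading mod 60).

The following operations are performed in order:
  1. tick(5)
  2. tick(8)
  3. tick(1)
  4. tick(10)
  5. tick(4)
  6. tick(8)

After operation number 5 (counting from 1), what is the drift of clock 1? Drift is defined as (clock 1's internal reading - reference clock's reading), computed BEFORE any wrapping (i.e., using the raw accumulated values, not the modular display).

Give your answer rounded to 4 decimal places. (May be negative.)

After op 1 tick(5): ref=5.0000 raw=[10.0000 5.5000]
After op 2 tick(8): ref=13.0000 raw=[26.0000 14.3000]
After op 3 tick(1): ref=14.0000 raw=[28.0000 15.4000]
After op 4 tick(10): ref=24.0000 raw=[48.0000 26.4000]
After op 5 tick(4): ref=28.0000 raw=[56.0000 30.8000]
Drift of clock 1 after op 5: 30.8000 - 28.0000 = 2.8000

Answer: 2.8000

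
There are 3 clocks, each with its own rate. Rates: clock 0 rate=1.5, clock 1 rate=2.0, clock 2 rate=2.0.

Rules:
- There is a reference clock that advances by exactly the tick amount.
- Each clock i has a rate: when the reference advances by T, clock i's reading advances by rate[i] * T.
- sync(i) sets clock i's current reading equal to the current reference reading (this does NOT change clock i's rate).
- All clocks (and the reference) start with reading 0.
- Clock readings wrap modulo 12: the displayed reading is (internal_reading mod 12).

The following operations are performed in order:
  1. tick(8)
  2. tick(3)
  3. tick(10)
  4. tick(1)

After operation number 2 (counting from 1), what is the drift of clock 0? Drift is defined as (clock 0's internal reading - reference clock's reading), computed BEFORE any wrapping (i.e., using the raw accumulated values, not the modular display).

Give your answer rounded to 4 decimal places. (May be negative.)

After op 1 tick(8): ref=8.0000 raw=[12.0000 16.0000 16.0000]
After op 2 tick(3): ref=11.0000 raw=[16.5000 22.0000 22.0000]
Drift of clock 0 after op 2: 16.5000 - 11.0000 = 5.5000

Answer: 5.5000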